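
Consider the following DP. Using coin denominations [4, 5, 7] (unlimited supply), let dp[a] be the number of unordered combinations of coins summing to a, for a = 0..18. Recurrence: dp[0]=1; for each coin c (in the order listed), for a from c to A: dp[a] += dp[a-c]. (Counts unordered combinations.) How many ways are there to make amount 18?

2

after  coin     0     1     2     3     4     5     6     7     8     9    10    11    12    13    14    15    16    17    18
          4     1     0     0     0     1     0     0     0     1     0     0     0     1     0     0     0     1     0     0
          5     1     0     0     0     1     1     0     0     1     1     1     0     1     1     1     1     1     1     1
          7     1     0     0     0     1     1     0     1     1     1     1     1     2     1     2     2     2     2     2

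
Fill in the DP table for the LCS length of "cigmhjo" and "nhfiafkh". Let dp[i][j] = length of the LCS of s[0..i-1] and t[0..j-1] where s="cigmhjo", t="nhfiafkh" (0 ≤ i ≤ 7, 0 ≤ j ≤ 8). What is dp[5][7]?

1

   ''  n  h  f  i  a  f  k  h
''  0  0  0  0  0  0  0  0  0
 c  0  0  0  0  0  0  0  0  0
 i  0  0  0  0  1  1  1  1  1
 g  0  0  0  0  1  1  1  1  1
 m  0  0  0  0  1  1  1  1  1
 h  0  0  1  1  1  1  1  1  2
 j  0  0  1  1  1  1  1  1  2
 o  0  0  1  1  1  1  1  1  2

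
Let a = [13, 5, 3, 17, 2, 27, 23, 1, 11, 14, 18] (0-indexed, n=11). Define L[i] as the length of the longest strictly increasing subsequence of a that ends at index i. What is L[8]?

2

   i    0    1    2    3    4    5    6    7    8    9   10
a[i]   13    5    3   17    2   27   23    1   11   14   18
L[i]    1    1    1    2    1    3    3    1    2    3    4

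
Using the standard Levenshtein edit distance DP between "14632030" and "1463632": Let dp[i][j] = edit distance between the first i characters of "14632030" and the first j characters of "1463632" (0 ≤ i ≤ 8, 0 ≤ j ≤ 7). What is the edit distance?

3

   ''  1  4  6  3  6  3  2
''  0  1  2  3  4  5  6  7
 1  1  0  1  2  3  4  5  6
 4  2  1  0  1  2  3  4  5
 6  3  2  1  0  1  2  3  4
 3  4  3  2  1  0  1  2  3
 2  5  4  3  2  1  1  2  2
 0  6  5  4  3  2  2  2  3
 3  7  6  5  4  3  3  2  3
 0  8  7  6  5  4  4  3  3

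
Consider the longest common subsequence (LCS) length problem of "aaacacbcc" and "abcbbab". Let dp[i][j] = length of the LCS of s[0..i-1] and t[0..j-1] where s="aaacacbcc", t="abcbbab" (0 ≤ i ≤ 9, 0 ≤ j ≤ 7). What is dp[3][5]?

   ''  a  b  c  b  b  a  b
''  0  0  0  0  0  0  0  0
 a  0  1  1  1  1  1  1  1
 a  0  1  1  1  1  1  2  2
 a  0  1  1  1  1  1  2  2
 c  0  1  1  2  2  2  2  2
 a  0  1  1  2  2  2  3  3
 c  0  1  1  2  2  2  3  3
 b  0  1  2  2  3  3  3  4
 c  0  1  2  3  3  3  3  4
 c  0  1  2  3  3  3  3  4

1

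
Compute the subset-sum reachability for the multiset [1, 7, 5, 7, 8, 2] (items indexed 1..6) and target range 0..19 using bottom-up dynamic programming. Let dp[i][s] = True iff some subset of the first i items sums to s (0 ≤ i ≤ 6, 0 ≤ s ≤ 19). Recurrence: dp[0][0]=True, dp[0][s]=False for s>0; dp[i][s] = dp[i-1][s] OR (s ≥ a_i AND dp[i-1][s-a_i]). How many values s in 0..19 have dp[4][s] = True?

i\s   0   1   2   3   4   5   6   7   8   9  10  11  12  13  14  15  16  17  18  19
  0   T   F   F   F   F   F   F   F   F   F   F   F   F   F   F   F   F   F   F   F
  1   T   T   F   F   F   F   F   F   F   F   F   F   F   F   F   F   F   F   F   F
  2   T   T   F   F   F   F   F   T   T   F   F   F   F   F   F   F   F   F   F   F
  3   T   T   F   F   F   T   T   T   T   F   F   F   T   T   F   F   F   F   F   F
  4   T   T   F   F   F   T   T   T   T   F   F   F   T   T   T   T   F   F   F   T
  5   T   T   F   F   F   T   T   T   T   T   F   F   T   T   T   T   T   F   F   T
  6   T   T   T   T   F   T   T   T   T   T   T   T   T   T   T   T   T   T   T   T

11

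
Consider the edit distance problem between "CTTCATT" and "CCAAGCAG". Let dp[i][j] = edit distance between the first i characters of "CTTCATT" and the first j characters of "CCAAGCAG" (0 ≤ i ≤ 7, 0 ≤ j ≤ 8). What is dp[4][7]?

   ''  C  C  A  A  G  C  A  G
''  0  1  2  3  4  5  6  7  8
 C  1  0  1  2  3  4  5  6  7
 T  2  1  1  2  3  4  5  6  7
 T  3  2  2  2  3  4  5  6  7
 C  4  3  2  3  3  4  4  5  6
 A  5  4  3  2  3  4  5  4  5
 T  6  5  4  3  3  4  5  5  5
 T  7  6  5  4  4  4  5  6  6

5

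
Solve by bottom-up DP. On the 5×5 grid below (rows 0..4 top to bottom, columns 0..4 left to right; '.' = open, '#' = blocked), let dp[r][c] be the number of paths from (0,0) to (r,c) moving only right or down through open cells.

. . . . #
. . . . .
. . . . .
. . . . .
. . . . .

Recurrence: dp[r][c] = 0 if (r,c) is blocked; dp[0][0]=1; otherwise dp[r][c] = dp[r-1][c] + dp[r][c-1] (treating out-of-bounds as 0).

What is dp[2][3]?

r\c   0   1   2   3   4
  0   1   1   1   1   0
  1   1   2   3   4   4
  2   1   3   6  10  14
  3   1   4  10  20  34
  4   1   5  15  35  69

10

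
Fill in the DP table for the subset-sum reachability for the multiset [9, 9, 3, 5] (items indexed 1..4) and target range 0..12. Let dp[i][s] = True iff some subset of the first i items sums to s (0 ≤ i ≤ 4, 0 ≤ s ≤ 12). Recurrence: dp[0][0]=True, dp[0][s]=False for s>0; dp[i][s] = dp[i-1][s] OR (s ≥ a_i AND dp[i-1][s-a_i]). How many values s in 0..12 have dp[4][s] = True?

i\s   0   1   2   3   4   5   6   7   8   9  10  11  12
  0   T   F   F   F   F   F   F   F   F   F   F   F   F
  1   T   F   F   F   F   F   F   F   F   T   F   F   F
  2   T   F   F   F   F   F   F   F   F   T   F   F   F
  3   T   F   F   T   F   F   F   F   F   T   F   F   T
  4   T   F   F   T   F   T   F   F   T   T   F   F   T

6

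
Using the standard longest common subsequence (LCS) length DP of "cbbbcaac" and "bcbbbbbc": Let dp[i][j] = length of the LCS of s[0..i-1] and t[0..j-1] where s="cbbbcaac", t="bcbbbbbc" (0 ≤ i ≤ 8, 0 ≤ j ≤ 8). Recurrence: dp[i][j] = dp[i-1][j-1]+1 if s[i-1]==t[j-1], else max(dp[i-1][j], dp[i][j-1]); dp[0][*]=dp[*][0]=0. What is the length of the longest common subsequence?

   ''  b  c  b  b  b  b  b  c
''  0  0  0  0  0  0  0  0  0
 c  0  0  1  1  1  1  1  1  1
 b  0  1  1  2  2  2  2  2  2
 b  0  1  1  2  3  3  3  3  3
 b  0  1  1  2  3  4  4  4  4
 c  0  1  2  2  3  4  4  4  5
 a  0  1  2  2  3  4  4  4  5
 a  0  1  2  2  3  4  4  4  5
 c  0  1  2  2  3  4  4  4  5

5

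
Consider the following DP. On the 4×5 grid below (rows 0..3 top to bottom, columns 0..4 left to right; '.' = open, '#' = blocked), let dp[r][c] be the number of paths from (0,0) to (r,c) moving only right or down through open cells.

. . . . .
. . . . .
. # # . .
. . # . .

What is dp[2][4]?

r\c   0   1   2   3   4
  0   1   1   1   1   1
  1   1   2   3   4   5
  2   1   0   0   4   9
  3   1   1   0   4  13

9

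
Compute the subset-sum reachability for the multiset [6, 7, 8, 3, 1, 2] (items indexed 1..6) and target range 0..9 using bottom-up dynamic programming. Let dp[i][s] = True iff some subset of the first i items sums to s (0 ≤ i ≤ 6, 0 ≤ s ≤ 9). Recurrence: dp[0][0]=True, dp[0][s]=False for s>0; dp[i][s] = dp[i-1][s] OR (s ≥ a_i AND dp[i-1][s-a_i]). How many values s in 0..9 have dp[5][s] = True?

i\s   0   1   2   3   4   5   6   7   8   9
  0   T   F   F   F   F   F   F   F   F   F
  1   T   F   F   F   F   F   T   F   F   F
  2   T   F   F   F   F   F   T   T   F   F
  3   T   F   F   F   F   F   T   T   T   F
  4   T   F   F   T   F   F   T   T   T   T
  5   T   T   F   T   T   F   T   T   T   T
  6   T   T   T   T   T   T   T   T   T   T

8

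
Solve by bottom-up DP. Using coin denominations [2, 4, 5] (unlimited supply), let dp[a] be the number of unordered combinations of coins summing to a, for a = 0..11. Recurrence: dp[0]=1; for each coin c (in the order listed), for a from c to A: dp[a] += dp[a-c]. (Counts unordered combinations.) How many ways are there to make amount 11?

2

after  coin     0     1     2     3     4     5     6     7     8     9    10    11
          2     1     0     1     0     1     0     1     0     1     0     1     0
          4     1     0     1     0     2     0     2     0     3     0     3     0
          5     1     0     1     0     2     1     2     1     3     2     4     2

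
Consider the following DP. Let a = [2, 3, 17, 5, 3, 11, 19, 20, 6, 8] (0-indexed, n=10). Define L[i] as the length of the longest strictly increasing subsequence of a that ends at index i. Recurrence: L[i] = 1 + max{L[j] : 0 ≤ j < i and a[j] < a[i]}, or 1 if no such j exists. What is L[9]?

5

   i    0    1    2    3    4    5    6    7    8    9
a[i]    2    3   17    5    3   11   19   20    6    8
L[i]    1    2    3    3    2    4    5    6    4    5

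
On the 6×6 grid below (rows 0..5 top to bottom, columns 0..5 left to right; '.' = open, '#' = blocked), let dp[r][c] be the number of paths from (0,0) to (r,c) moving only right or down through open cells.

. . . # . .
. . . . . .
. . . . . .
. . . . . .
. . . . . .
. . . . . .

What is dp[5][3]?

55

r\c   0   1   2   3   4   5
  0   1   1   1   0   0   0
  1   1   2   3   3   3   3
  2   1   3   6   9  12  15
  3   1   4  10  19  31  46
  4   1   5  15  34  65 111
  5   1   6  21  55 120 231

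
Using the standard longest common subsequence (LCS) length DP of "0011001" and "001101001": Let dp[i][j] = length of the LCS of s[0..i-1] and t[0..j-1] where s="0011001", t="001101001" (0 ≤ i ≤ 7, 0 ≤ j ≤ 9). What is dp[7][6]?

   ''  0  0  1  1  0  1  0  0  1
''  0  0  0  0  0  0  0  0  0  0
 0  0  1  1  1  1  1  1  1  1  1
 0  0  1  2  2  2  2  2  2  2  2
 1  0  1  2  3  3  3  3  3  3  3
 1  0  1  2  3  4  4  4  4  4  4
 0  0  1  2  3  4  5  5  5  5  5
 0  0  1  2  3  4  5  5  6  6  6
 1  0  1  2  3  4  5  6  6  6  7

6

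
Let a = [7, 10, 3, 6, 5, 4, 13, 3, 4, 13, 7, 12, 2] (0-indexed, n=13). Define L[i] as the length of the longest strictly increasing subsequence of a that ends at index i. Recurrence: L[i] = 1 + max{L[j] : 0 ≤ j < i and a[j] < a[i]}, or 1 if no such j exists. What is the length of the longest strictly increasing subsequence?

   i    0    1    2    3    4    5    6    7    8    9   10   11   12
a[i]    7   10    3    6    5    4   13    3    4   13    7   12    2
L[i]    1    2    1    2    2    2    3    1    2    3    3    4    1

4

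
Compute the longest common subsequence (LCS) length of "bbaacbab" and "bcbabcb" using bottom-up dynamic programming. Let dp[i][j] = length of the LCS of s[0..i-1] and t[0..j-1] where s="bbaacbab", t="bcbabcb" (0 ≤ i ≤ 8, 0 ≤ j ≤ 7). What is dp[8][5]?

5

   ''  b  c  b  a  b  c  b
''  0  0  0  0  0  0  0  0
 b  0  1  1  1  1  1  1  1
 b  0  1  1  2  2  2  2  2
 a  0  1  1  2  3  3  3  3
 a  0  1  1  2  3  3  3  3
 c  0  1  2  2  3  3  4  4
 b  0  1  2  3  3  4  4  5
 a  0  1  2  3  4  4  4  5
 b  0  1  2  3  4  5  5  5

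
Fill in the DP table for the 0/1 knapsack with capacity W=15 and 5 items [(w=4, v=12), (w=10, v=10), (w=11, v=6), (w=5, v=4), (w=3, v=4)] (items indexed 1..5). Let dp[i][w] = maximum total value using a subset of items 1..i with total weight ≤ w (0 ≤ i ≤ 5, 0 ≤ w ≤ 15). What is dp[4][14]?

22

i\w   0   1   2   3   4   5   6   7   8   9  10  11  12  13  14  15
  0   0   0   0   0   0   0   0   0   0   0   0   0   0   0   0   0
  1   0   0   0   0  12  12  12  12  12  12  12  12  12  12  12  12
  2   0   0   0   0  12  12  12  12  12  12  12  12  12  12  22  22
  3   0   0   0   0  12  12  12  12  12  12  12  12  12  12  22  22
  4   0   0   0   0  12  12  12  12  12  16  16  16  16  16  22  22
  5   0   0   0   4  12  12  12  16  16  16  16  16  20  20  22  22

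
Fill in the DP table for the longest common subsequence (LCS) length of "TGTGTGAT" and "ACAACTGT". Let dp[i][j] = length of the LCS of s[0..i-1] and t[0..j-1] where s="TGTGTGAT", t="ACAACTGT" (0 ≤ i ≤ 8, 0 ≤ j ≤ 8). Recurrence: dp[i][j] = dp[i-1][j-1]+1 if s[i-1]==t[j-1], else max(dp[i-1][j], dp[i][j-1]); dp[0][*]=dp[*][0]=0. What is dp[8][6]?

   ''  A  C  A  A  C  T  G  T
''  0  0  0  0  0  0  0  0  0
 T  0  0  0  0  0  0  1  1  1
 G  0  0  0  0  0  0  1  2  2
 T  0  0  0  0  0  0  1  2  3
 G  0  0  0  0  0  0  1  2  3
 T  0  0  0  0  0  0  1  2  3
 G  0  0  0  0  0  0  1  2  3
 A  0  1  1  1  1  1  1  2  3
 T  0  1  1  1  1  1  2  2  3

2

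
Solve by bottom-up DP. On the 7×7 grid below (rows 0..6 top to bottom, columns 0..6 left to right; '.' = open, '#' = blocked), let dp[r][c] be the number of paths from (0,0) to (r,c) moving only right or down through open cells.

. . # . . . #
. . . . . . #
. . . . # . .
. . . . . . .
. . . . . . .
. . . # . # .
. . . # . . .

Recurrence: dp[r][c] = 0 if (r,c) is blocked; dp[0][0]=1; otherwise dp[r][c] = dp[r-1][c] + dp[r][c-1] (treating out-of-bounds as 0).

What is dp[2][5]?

2

r\c   0   1   2   3   4   5   6
  0   1   1   0   0   0   0   0
  1   1   2   2   2   2   2   0
  2   1   3   5   7   0   2   2
  3   1   4   9  16  16  18  20
  4   1   5  14  30  46  64  84
  5   1   6  20   0  46   0  84
  6   1   7  27   0  46  46 130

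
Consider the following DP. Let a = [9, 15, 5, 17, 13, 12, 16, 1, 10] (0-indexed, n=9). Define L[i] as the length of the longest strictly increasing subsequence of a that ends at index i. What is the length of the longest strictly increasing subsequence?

3

   i    0    1    2    3    4    5    6    7    8
a[i]    9   15    5   17   13   12   16    1   10
L[i]    1    2    1    3    2    2    3    1    2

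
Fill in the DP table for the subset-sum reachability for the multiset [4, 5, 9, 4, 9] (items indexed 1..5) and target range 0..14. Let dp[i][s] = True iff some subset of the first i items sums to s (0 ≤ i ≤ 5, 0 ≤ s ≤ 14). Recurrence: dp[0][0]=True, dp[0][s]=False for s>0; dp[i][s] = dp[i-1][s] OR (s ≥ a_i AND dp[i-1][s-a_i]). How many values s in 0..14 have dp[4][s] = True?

7

i\s   0   1   2   3   4   5   6   7   8   9  10  11  12  13  14
  0   T   F   F   F   F   F   F   F   F   F   F   F   F   F   F
  1   T   F   F   F   T   F   F   F   F   F   F   F   F   F   F
  2   T   F   F   F   T   T   F   F   F   T   F   F   F   F   F
  3   T   F   F   F   T   T   F   F   F   T   F   F   F   T   T
  4   T   F   F   F   T   T   F   F   T   T   F   F   F   T   T
  5   T   F   F   F   T   T   F   F   T   T   F   F   F   T   T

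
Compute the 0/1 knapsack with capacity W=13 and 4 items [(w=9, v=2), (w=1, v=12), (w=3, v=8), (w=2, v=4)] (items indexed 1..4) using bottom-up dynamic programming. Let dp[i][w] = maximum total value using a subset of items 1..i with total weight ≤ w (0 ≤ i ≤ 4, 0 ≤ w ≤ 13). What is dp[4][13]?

24

i\w   0   1   2   3   4   5   6   7   8   9  10  11  12  13
  0   0   0   0   0   0   0   0   0   0   0   0   0   0   0
  1   0   0   0   0   0   0   0   0   0   2   2   2   2   2
  2   0  12  12  12  12  12  12  12  12  12  14  14  14  14
  3   0  12  12  12  20  20  20  20  20  20  20  20  20  22
  4   0  12  12  16  20  20  24  24  24  24  24  24  24  24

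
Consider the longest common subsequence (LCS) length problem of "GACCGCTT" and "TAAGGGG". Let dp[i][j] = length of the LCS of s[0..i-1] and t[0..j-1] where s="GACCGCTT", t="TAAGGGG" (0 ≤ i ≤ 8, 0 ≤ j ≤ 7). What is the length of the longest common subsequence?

2

   ''  T  A  A  G  G  G  G
''  0  0  0  0  0  0  0  0
 G  0  0  0  0  1  1  1  1
 A  0  0  1  1  1  1  1  1
 C  0  0  1  1  1  1  1  1
 C  0  0  1  1  1  1  1  1
 G  0  0  1  1  2  2  2  2
 C  0  0  1  1  2  2  2  2
 T  0  1  1  1  2  2  2  2
 T  0  1  1  1  2  2  2  2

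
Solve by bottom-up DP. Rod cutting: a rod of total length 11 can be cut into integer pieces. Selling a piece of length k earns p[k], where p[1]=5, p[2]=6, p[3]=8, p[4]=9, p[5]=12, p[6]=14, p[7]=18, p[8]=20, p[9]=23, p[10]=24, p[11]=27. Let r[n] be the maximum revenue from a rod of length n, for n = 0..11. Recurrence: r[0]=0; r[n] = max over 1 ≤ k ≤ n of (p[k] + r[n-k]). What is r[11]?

   n    0    1    2    3    4    5    6    7    8    9   10   11
r[n]    0    5   10   15   20   25   30   35   40   45   50   55

55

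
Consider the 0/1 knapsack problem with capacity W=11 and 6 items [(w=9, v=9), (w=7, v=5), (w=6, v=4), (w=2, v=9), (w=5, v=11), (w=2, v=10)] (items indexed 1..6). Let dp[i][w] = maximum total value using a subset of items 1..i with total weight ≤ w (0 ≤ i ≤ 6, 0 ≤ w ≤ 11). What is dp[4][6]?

9

i\w   0   1   2   3   4   5   6   7   8   9  10  11
  0   0   0   0   0   0   0   0   0   0   0   0   0
  1   0   0   0   0   0   0   0   0   0   9   9   9
  2   0   0   0   0   0   0   0   5   5   9   9   9
  3   0   0   0   0   0   0   4   5   5   9   9   9
  4   0   0   9   9   9   9   9   9  13  14  14  18
  5   0   0   9   9   9  11  11  20  20  20  20  20
  6   0   0  10  10  19  19  19  21  21  30  30  30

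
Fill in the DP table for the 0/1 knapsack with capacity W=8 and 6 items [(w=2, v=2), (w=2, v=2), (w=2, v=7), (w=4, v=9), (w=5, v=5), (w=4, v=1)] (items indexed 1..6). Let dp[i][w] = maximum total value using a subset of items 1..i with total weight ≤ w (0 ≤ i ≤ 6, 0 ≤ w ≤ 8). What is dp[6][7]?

i\w   0   1   2   3   4   5   6   7   8
  0   0   0   0   0   0   0   0   0   0
  1   0   0   2   2   2   2   2   2   2
  2   0   0   2   2   4   4   4   4   4
  3   0   0   7   7   9   9  11  11  11
  4   0   0   7   7   9   9  16  16  18
  5   0   0   7   7   9   9  16  16  18
  6   0   0   7   7   9   9  16  16  18

16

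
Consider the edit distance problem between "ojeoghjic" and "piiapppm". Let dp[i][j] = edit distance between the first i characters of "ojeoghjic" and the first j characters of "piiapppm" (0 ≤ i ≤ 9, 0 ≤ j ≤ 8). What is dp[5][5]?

   ''  p  i  i  a  p  p  p  m
''  0  1  2  3  4  5  6  7  8
 o  1  1  2  3  4  5  6  7  8
 j  2  2  2  3  4  5  6  7  8
 e  3  3  3  3  4  5  6  7  8
 o  4  4  4  4  4  5  6  7  8
 g  5  5  5  5  5  5  6  7  8
 h  6  6  6  6  6  6  6  7  8
 j  7  7  7  7  7  7  7  7  8
 i  8  8  7  7  8  8  8  8  8
 c  9  9  8  8  8  9  9  9  9

5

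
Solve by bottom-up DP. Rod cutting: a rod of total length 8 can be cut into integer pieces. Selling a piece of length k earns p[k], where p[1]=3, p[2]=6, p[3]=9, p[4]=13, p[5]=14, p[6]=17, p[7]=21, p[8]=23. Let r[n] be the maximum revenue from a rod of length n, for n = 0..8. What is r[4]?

   n    0    1    2    3    4    5    6    7    8
r[n]    0    3    6    9   13   16   19   22   26

13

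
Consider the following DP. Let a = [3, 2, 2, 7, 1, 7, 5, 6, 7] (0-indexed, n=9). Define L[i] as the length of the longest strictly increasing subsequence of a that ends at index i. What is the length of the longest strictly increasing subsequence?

   i    0    1    2    3    4    5    6    7    8
a[i]    3    2    2    7    1    7    5    6    7
L[i]    1    1    1    2    1    2    2    3    4

4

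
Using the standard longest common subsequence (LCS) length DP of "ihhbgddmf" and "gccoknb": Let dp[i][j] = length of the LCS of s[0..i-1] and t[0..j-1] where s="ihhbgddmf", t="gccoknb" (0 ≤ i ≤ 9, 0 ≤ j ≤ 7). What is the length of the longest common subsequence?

   ''  g  c  c  o  k  n  b
''  0  0  0  0  0  0  0  0
 i  0  0  0  0  0  0  0  0
 h  0  0  0  0  0  0  0  0
 h  0  0  0  0  0  0  0  0
 b  0  0  0  0  0  0  0  1
 g  0  1  1  1  1  1  1  1
 d  0  1  1  1  1  1  1  1
 d  0  1  1  1  1  1  1  1
 m  0  1  1  1  1  1  1  1
 f  0  1  1  1  1  1  1  1

1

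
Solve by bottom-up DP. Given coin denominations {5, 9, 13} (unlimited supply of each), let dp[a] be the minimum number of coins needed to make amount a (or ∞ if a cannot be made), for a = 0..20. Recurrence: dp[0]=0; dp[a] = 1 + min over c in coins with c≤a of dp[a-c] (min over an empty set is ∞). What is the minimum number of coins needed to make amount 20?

 a  0  1  2  3  4  5  6  7  8  9 10 11 12 13 14 15 16 17 18 19 20
dp  0  -  -  -  -  1  -  -  -  1  2  -  -  1  2  3  -  -  2  3  4
(- denotes ∞ / unreachable)

4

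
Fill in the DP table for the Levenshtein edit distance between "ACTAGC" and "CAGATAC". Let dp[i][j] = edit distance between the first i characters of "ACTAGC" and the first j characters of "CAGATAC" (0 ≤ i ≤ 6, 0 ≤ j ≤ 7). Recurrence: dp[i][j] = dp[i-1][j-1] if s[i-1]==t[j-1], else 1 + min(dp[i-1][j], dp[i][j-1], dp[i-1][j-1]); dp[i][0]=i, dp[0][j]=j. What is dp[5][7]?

4

   ''  C  A  G  A  T  A  C
''  0  1  2  3  4  5  6  7
 A  1  1  1  2  3  4  5  6
 C  2  1  2  2  3  4  5  5
 T  3  2  2  3  3  3  4  5
 A  4  3  2  3  3  4  3  4
 G  5  4  3  2  3  4  4  4
 C  6  5  4  3  3  4  5  4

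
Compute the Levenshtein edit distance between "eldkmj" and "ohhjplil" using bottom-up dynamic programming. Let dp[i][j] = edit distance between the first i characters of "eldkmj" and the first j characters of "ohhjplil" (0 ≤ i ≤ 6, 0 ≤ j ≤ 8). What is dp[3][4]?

   ''  o  h  h  j  p  l  i  l
''  0  1  2  3  4  5  6  7  8
 e  1  1  2  3  4  5  6  7  8
 l  2  2  2  3  4  5  5  6  7
 d  3  3  3  3  4  5  6  6  7
 k  4  4  4  4  4  5  6  7  7
 m  5  5  5  5  5  5  6  7  8
 j  6  6  6  6  5  6  6  7  8

4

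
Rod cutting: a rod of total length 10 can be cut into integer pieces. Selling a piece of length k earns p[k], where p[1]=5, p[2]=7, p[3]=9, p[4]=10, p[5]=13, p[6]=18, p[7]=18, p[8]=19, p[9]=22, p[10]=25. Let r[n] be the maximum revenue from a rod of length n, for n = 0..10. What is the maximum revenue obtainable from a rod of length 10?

50

   n    0    1    2    3    4    5    6    7    8    9   10
r[n]    0    5   10   15   20   25   30   35   40   45   50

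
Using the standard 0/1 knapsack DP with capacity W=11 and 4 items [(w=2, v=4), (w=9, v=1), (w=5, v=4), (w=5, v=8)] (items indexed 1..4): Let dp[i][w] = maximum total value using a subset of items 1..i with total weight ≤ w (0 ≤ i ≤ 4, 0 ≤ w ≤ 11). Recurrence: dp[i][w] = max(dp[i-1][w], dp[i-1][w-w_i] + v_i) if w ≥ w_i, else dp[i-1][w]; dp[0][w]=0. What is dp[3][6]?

4

i\w   0   1   2   3   4   5   6   7   8   9  10  11
  0   0   0   0   0   0   0   0   0   0   0   0   0
  1   0   0   4   4   4   4   4   4   4   4   4   4
  2   0   0   4   4   4   4   4   4   4   4   4   5
  3   0   0   4   4   4   4   4   8   8   8   8   8
  4   0   0   4   4   4   8   8  12  12  12  12  12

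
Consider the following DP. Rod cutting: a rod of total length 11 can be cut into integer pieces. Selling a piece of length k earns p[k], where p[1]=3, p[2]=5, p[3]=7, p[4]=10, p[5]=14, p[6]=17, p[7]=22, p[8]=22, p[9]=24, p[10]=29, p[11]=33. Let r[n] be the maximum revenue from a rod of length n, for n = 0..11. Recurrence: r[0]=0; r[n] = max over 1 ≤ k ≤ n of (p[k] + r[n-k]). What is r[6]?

   n    0    1    2    3    4    5    6    7    8    9   10   11
r[n]    0    3    6    9   12   15   18   22   25   28   31   34

18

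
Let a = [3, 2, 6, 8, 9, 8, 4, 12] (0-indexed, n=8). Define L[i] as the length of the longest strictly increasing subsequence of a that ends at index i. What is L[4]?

4

   i    0    1    2    3    4    5    6    7
a[i]    3    2    6    8    9    8    4   12
L[i]    1    1    2    3    4    3    2    5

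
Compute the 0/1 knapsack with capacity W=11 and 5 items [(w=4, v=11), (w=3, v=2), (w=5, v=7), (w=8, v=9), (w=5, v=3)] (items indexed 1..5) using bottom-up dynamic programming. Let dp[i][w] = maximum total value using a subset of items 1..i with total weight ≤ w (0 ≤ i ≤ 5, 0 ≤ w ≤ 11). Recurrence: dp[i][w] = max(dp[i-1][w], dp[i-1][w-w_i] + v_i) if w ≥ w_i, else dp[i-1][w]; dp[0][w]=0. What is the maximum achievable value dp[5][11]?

i\w   0   1   2   3   4   5   6   7   8   9  10  11
  0   0   0   0   0   0   0   0   0   0   0   0   0
  1   0   0   0   0  11  11  11  11  11  11  11  11
  2   0   0   0   2  11  11  11  13  13  13  13  13
  3   0   0   0   2  11  11  11  13  13  18  18  18
  4   0   0   0   2  11  11  11  13  13  18  18  18
  5   0   0   0   2  11  11  11  13  13  18  18  18

18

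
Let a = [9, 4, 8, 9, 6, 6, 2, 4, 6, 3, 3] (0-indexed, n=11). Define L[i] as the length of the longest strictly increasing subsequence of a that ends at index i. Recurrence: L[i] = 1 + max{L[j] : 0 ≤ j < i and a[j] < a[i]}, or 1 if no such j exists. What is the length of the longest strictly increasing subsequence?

3

   i    0    1    2    3    4    5    6    7    8    9   10
a[i]    9    4    8    9    6    6    2    4    6    3    3
L[i]    1    1    2    3    2    2    1    2    3    2    2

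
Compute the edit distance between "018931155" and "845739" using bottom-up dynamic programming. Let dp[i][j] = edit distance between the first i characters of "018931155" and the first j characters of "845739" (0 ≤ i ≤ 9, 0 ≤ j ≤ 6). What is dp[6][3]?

5

   ''  8  4  5  7  3  9
''  0  1  2  3  4  5  6
 0  1  1  2  3  4  5  6
 1  2  2  2  3  4  5  6
 8  3  2  3  3  4  5  6
 9  4  3  3  4  4  5  5
 3  5  4  4  4  5  4  5
 1  6  5  5  5  5  5  5
 1  7  6  6  6  6  6  6
 5  8  7  7  6  7  7  7
 5  9  8  8  7  7  8  8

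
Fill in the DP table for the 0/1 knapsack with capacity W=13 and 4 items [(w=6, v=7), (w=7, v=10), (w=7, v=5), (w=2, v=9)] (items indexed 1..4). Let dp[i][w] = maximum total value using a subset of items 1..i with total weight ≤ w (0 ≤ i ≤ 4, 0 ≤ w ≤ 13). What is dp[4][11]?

i\w   0   1   2   3   4   5   6   7   8   9  10  11  12  13
  0   0   0   0   0   0   0   0   0   0   0   0   0   0   0
  1   0   0   0   0   0   0   7   7   7   7   7   7   7   7
  2   0   0   0   0   0   0   7  10  10  10  10  10  10  17
  3   0   0   0   0   0   0   7  10  10  10  10  10  10  17
  4   0   0   9   9   9   9   9  10  16  19  19  19  19  19

19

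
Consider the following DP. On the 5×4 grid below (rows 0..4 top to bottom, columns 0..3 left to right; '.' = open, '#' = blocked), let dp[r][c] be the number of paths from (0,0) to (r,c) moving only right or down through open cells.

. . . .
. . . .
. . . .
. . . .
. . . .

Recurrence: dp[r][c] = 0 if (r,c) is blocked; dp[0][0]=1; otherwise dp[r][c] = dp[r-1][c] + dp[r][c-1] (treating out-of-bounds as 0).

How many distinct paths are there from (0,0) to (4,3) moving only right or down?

35

r\c   0   1   2   3
  0   1   1   1   1
  1   1   2   3   4
  2   1   3   6  10
  3   1   4  10  20
  4   1   5  15  35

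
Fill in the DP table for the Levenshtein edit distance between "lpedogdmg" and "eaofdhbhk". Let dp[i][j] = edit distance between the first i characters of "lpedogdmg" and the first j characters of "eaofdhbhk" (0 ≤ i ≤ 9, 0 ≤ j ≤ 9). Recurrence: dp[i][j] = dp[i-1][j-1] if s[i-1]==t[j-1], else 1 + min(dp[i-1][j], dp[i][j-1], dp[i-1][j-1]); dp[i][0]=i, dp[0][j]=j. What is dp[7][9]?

8

   ''  e  a  o  f  d  h  b  h  k
''  0  1  2  3  4  5  6  7  8  9
 l  1  1  2  3  4  5  6  7  8  9
 p  2  2  2  3  4  5  6  7  8  9
 e  3  2  3  3  4  5  6  7  8  9
 d  4  3  3  4  4  4  5  6  7  8
 o  5  4  4  3  4  5  5  6  7  8
 g  6  5  5  4  4  5  6  6  7  8
 d  7  6  6  5  5  4  5  6  7  8
 m  8  7  7  6  6  5  5  6  7  8
 g  9  8  8  7  7  6  6  6  7  8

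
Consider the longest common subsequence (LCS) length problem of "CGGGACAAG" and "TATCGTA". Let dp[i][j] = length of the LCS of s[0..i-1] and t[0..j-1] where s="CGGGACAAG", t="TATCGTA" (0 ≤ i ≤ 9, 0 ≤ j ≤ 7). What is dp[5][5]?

2

   ''  T  A  T  C  G  T  A
''  0  0  0  0  0  0  0  0
 C  0  0  0  0  1  1  1  1
 G  0  0  0  0  1  2  2  2
 G  0  0  0  0  1  2  2  2
 G  0  0  0  0  1  2  2  2
 A  0  0  1  1  1  2  2  3
 C  0  0  1  1  2  2  2  3
 A  0  0  1  1  2  2  2  3
 A  0  0  1  1  2  2  2  3
 G  0  0  1  1  2  3  3  3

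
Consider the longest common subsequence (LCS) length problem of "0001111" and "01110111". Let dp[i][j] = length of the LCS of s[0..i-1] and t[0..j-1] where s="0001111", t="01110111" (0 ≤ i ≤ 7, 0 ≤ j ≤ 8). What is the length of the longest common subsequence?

5

   ''  0  1  1  1  0  1  1  1
''  0  0  0  0  0  0  0  0  0
 0  0  1  1  1  1  1  1  1  1
 0  0  1  1  1  1  2  2  2  2
 0  0  1  1  1  1  2  2  2  2
 1  0  1  2  2  2  2  3  3  3
 1  0  1  2  3  3  3  3  4  4
 1  0  1  2  3  4  4  4  4  5
 1  0  1  2  3  4  4  5  5  5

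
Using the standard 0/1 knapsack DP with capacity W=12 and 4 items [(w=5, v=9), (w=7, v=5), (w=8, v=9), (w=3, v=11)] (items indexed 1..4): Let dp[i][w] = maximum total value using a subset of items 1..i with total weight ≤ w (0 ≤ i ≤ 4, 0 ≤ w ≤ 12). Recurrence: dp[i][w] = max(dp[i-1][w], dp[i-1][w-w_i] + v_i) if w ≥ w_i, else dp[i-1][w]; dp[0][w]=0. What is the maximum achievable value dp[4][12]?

20

i\w   0   1   2   3   4   5   6   7   8   9  10  11  12
  0   0   0   0   0   0   0   0   0   0   0   0   0   0
  1   0   0   0   0   0   9   9   9   9   9   9   9   9
  2   0   0   0   0   0   9   9   9   9   9   9   9  14
  3   0   0   0   0   0   9   9   9   9   9   9   9  14
  4   0   0   0  11  11  11  11  11  20  20  20  20  20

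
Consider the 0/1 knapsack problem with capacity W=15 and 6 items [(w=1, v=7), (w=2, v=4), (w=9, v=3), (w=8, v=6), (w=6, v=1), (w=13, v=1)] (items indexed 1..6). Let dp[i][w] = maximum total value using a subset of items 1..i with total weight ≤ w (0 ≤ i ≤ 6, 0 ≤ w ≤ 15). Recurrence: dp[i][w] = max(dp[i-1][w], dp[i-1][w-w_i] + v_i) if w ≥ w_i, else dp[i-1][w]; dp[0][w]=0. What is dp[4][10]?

13

i\w   0   1   2   3   4   5   6   7   8   9  10  11  12  13  14  15
  0   0   0   0   0   0   0   0   0   0   0   0   0   0   0   0   0
  1   0   7   7   7   7   7   7   7   7   7   7   7   7   7   7   7
  2   0   7   7  11  11  11  11  11  11  11  11  11  11  11  11  11
  3   0   7   7  11  11  11  11  11  11  11  11  11  14  14  14  14
  4   0   7   7  11  11  11  11  11  11  13  13  17  17  17  17  17
  5   0   7   7  11  11  11  11  11  11  13  13  17  17  17  17  17
  6   0   7   7  11  11  11  11  11  11  13  13  17  17  17  17  17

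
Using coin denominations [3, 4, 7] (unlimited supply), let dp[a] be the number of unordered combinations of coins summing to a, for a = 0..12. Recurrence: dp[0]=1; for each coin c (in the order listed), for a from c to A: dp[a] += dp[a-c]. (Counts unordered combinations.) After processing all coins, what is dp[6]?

1

after  coin     0     1     2     3     4     5     6     7     8     9    10    11    12
          3     1     0     0     1     0     0     1     0     0     1     0     0     1
          4     1     0     0     1     1     0     1     1     1     1     1     1     2
          7     1     0     0     1     1     0     1     2     1     1     2     2     2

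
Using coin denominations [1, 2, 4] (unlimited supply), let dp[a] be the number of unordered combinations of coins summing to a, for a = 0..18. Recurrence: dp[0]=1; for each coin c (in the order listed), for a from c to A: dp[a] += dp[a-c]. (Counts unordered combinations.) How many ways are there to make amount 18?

30

after  coin     0     1     2     3     4     5     6     7     8     9    10    11    12    13    14    15    16    17    18
          1     1     1     1     1     1     1     1     1     1     1     1     1     1     1     1     1     1     1     1
          2     1     1     2     2     3     3     4     4     5     5     6     6     7     7     8     8     9     9    10
          4     1     1     2     2     4     4     6     6     9     9    12    12    16    16    20    20    25    25    30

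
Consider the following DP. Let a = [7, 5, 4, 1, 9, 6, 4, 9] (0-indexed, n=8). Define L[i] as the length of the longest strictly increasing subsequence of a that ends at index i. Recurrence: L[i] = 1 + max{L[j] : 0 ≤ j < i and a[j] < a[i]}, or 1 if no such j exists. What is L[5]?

   i    0    1    2    3    4    5    6    7
a[i]    7    5    4    1    9    6    4    9
L[i]    1    1    1    1    2    2    2    3

2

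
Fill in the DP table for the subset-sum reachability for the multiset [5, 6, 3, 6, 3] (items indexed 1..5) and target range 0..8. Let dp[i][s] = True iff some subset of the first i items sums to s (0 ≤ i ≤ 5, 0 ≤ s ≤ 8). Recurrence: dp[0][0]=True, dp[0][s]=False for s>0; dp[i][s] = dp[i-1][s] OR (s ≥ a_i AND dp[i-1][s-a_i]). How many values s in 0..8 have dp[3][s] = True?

i\s   0   1   2   3   4   5   6   7   8
  0   T   F   F   F   F   F   F   F   F
  1   T   F   F   F   F   T   F   F   F
  2   T   F   F   F   F   T   T   F   F
  3   T   F   F   T   F   T   T   F   T
  4   T   F   F   T   F   T   T   F   T
  5   T   F   F   T   F   T   T   F   T

5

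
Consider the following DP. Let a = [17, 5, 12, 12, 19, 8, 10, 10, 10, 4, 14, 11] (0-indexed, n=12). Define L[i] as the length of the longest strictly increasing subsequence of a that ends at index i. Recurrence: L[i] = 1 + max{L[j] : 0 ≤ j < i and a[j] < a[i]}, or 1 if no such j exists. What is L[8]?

   i    0    1    2    3    4    5    6    7    8    9   10   11
a[i]   17    5   12   12   19    8   10   10   10    4   14   11
L[i]    1    1    2    2    3    2    3    3    3    1    4    4

3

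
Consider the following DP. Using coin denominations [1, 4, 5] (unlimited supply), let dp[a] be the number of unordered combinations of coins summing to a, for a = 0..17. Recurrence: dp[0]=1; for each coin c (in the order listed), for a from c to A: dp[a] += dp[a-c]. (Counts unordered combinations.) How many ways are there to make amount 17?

12

after  coin     0     1     2     3     4     5     6     7     8     9    10    11    12    13    14    15    16    17
          1     1     1     1     1     1     1     1     1     1     1     1     1     1     1     1     1     1     1
          4     1     1     1     1     2     2     2     2     3     3     3     3     4     4     4     4     5     5
          5     1     1     1     1     2     3     3     3     4     5     6     6     7     8     9    10    11    12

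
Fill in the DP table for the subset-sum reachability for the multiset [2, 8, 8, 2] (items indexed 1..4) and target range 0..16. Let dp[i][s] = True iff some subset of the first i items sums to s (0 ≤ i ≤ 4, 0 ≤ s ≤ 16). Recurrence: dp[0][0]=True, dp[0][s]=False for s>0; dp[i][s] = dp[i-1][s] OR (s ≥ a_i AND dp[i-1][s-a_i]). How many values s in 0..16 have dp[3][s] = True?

5

i\s   0   1   2   3   4   5   6   7   8   9  10  11  12  13  14  15  16
  0   T   F   F   F   F   F   F   F   F   F   F   F   F   F   F   F   F
  1   T   F   T   F   F   F   F   F   F   F   F   F   F   F   F   F   F
  2   T   F   T   F   F   F   F   F   T   F   T   F   F   F   F   F   F
  3   T   F   T   F   F   F   F   F   T   F   T   F   F   F   F   F   T
  4   T   F   T   F   T   F   F   F   T   F   T   F   T   F   F   F   T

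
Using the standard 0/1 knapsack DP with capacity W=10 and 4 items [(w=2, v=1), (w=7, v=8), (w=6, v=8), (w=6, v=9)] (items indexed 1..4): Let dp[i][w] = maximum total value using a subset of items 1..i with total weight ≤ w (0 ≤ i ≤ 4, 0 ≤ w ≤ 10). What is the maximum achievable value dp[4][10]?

i\w   0   1   2   3   4   5   6   7   8   9  10
  0   0   0   0   0   0   0   0   0   0   0   0
  1   0   0   1   1   1   1   1   1   1   1   1
  2   0   0   1   1   1   1   1   8   8   9   9
  3   0   0   1   1   1   1   8   8   9   9   9
  4   0   0   1   1   1   1   9   9  10  10  10

10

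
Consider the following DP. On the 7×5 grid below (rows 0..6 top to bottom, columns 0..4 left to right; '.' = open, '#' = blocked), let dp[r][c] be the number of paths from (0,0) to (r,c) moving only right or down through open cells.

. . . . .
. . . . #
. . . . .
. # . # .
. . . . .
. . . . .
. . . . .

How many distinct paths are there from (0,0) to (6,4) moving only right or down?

r\c   0   1   2   3   4
  0   1   1   1   1   1
  1   1   2   3   4   0
  2   1   3   6  10  10
  3   1   0   6   0  10
  4   1   1   7   7  17
  5   1   2   9  16  33
  6   1   3  12  28  61

61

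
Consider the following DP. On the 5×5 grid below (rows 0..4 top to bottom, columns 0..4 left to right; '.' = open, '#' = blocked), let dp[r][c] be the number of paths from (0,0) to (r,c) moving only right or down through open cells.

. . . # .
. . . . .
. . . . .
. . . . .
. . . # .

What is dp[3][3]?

r\c   0   1   2   3   4
  0   1   1   1   0   0
  1   1   2   3   3   3
  2   1   3   6   9  12
  3   1   4  10  19  31
  4   1   5  15   0  31

19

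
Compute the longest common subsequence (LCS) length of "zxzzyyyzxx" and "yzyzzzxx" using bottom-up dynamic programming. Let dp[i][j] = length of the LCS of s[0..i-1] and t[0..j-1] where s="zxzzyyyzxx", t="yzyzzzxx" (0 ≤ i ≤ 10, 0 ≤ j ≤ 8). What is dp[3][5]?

2

   ''  y  z  y  z  z  z  x  x
''  0  0  0  0  0  0  0  0  0
 z  0  0  1  1  1  1  1  1  1
 x  0  0  1  1  1  1  1  2  2
 z  0  0  1  1  2  2  2  2  2
 z  0  0  1  1  2  3  3  3  3
 y  0  1  1  2  2  3  3  3  3
 y  0  1  1  2  2  3  3  3  3
 y  0  1  1  2  2  3  3  3  3
 z  0  1  2  2  3  3  4  4  4
 x  0  1  2  2  3  3  4  5  5
 x  0  1  2  2  3  3  4  5  6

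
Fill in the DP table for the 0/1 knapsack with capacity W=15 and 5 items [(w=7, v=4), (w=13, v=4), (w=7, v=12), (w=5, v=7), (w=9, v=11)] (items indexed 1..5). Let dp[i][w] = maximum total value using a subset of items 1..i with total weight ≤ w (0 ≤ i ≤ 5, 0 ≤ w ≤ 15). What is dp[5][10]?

i\w   0   1   2   3   4   5   6   7   8   9  10  11  12  13  14  15
  0   0   0   0   0   0   0   0   0   0   0   0   0   0   0   0   0
  1   0   0   0   0   0   0   0   4   4   4   4   4   4   4   4   4
  2   0   0   0   0   0   0   0   4   4   4   4   4   4   4   4   4
  3   0   0   0   0   0   0   0  12  12  12  12  12  12  12  16  16
  4   0   0   0   0   0   7   7  12  12  12  12  12  19  19  19  19
  5   0   0   0   0   0   7   7  12  12  12  12  12  19  19  19  19

12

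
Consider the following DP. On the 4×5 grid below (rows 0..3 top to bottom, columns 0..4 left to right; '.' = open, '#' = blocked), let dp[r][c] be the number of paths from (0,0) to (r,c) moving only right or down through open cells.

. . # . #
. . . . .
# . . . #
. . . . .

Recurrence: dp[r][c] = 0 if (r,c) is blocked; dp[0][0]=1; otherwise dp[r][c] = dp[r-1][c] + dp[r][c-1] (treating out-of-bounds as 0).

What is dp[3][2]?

r\c   0   1   2   3   4
  0   1   1   0   0   0
  1   1   2   2   2   2
  2   0   2   4   6   0
  3   0   2   6  12  12

6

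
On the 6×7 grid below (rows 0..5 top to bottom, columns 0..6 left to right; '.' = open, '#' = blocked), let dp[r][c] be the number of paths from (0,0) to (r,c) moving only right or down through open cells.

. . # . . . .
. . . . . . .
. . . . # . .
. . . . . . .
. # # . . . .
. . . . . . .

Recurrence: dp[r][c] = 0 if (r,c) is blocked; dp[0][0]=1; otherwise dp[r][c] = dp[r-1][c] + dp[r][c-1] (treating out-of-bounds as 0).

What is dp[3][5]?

r\c   0   1   2   3   4   5   6
  0   1   1   0   0   0   0   0
  1   1   2   2   2   2   2   2
  2   1   3   5   7   0   2   4
  3   1   4   9  16  16  18  22
  4   1   0   0  16  32  50  72
  5   1   1   1  17  49  99 171

18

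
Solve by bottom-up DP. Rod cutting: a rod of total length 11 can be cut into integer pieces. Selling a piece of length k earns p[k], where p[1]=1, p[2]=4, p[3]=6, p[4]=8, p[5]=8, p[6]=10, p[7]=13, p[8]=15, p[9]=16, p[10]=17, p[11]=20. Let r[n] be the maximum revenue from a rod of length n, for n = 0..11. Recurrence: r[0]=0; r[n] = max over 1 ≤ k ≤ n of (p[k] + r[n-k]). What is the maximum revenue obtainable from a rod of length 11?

   n    0    1    2    3    4    5    6    7    8    9   10   11
r[n]    0    1    4    6    8   10   12   14   16   18   20   22

22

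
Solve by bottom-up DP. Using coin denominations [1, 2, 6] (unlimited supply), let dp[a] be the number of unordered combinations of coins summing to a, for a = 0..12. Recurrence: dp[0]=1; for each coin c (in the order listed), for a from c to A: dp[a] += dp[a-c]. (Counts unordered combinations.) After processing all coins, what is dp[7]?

5

after  coin     0     1     2     3     4     5     6     7     8     9    10    11    12
          1     1     1     1     1     1     1     1     1     1     1     1     1     1
          2     1     1     2     2     3     3     4     4     5     5     6     6     7
          6     1     1     2     2     3     3     5     5     7     7     9     9    12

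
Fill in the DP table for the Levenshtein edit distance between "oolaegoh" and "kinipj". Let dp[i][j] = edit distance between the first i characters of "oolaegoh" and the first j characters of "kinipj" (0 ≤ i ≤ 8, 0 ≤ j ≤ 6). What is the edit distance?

8

   ''  k  i  n  i  p  j
''  0  1  2  3  4  5  6
 o  1  1  2  3  4  5  6
 o  2  2  2  3  4  5  6
 l  3  3  3  3  4  5  6
 a  4  4  4  4  4  5  6
 e  5  5  5  5  5  5  6
 g  6  6  6  6  6  6  6
 o  7  7  7  7  7  7  7
 h  8  8  8  8  8  8  8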